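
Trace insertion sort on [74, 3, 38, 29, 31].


Initial: [74, 3, 38, 29, 31]
Insert 3: [3, 74, 38, 29, 31]
Insert 38: [3, 38, 74, 29, 31]
Insert 29: [3, 29, 38, 74, 31]
Insert 31: [3, 29, 31, 38, 74]

Sorted: [3, 29, 31, 38, 74]


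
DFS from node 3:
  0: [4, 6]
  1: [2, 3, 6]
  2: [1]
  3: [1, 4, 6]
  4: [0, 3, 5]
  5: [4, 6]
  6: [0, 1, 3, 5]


Visit 3, push [6, 4, 1]
Visit 1, push [6, 2]
Visit 2, push []
Visit 6, push [5, 0]
Visit 0, push [4]
Visit 4, push [5]
Visit 5, push []

DFS order: [3, 1, 2, 6, 0, 4, 5]


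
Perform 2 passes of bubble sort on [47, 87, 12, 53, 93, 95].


Initial: [47, 87, 12, 53, 93, 95]
Pass 1: [47, 12, 53, 87, 93, 95] (2 swaps)
Pass 2: [12, 47, 53, 87, 93, 95] (1 swaps)

After 2 passes: [12, 47, 53, 87, 93, 95]


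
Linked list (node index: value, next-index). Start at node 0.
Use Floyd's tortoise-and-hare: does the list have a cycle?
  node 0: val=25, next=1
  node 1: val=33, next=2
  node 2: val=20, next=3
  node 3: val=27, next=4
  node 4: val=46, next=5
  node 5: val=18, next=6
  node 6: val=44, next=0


Floyd's tortoise (slow, +1) and hare (fast, +2):
  init: slow=0, fast=0
  step 1: slow=1, fast=2
  step 2: slow=2, fast=4
  step 3: slow=3, fast=6
  step 4: slow=4, fast=1
  step 5: slow=5, fast=3
  step 6: slow=6, fast=5
  step 7: slow=0, fast=0
  slow == fast at node 0: cycle detected

Cycle: yes


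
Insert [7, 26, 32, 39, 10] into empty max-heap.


Insert 7: [7]
Insert 26: [26, 7]
Insert 32: [32, 7, 26]
Insert 39: [39, 32, 26, 7]
Insert 10: [39, 32, 26, 7, 10]

Final heap: [39, 32, 26, 7, 10]


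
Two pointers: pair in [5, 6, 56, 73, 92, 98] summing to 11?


lo=0(5)+hi=5(98)=103
lo=0(5)+hi=4(92)=97
lo=0(5)+hi=3(73)=78
lo=0(5)+hi=2(56)=61
lo=0(5)+hi=1(6)=11

Yes: 5+6=11


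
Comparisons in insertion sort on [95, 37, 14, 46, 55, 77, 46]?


Algorithm: insertion sort
Input: [95, 37, 14, 46, 55, 77, 46]
Sorted: [14, 37, 46, 46, 55, 77, 95]

13


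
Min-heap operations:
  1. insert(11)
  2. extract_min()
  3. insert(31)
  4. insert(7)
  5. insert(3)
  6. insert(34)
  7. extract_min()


insert(11) -> [11]
extract_min()->11, []
insert(31) -> [31]
insert(7) -> [7, 31]
insert(3) -> [3, 31, 7]
insert(34) -> [3, 31, 7, 34]
extract_min()->3, [7, 31, 34]

Final heap: [7, 31, 34]


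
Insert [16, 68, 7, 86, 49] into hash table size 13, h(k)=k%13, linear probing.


Insert 16: h=3 -> slot 3
Insert 68: h=3, 1 probes -> slot 4
Insert 7: h=7 -> slot 7
Insert 86: h=8 -> slot 8
Insert 49: h=10 -> slot 10

Table: [None, None, None, 16, 68, None, None, 7, 86, None, 49, None, None]


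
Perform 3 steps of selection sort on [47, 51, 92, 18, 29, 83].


Initial: [47, 51, 92, 18, 29, 83]
Step 1: min=18 at 3
  Swap: [18, 51, 92, 47, 29, 83]
Step 2: min=29 at 4
  Swap: [18, 29, 92, 47, 51, 83]
Step 3: min=47 at 3
  Swap: [18, 29, 47, 92, 51, 83]

After 3 steps: [18, 29, 47, 92, 51, 83]


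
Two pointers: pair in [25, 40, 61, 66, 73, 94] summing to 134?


lo=0(25)+hi=5(94)=119
lo=1(40)+hi=5(94)=134

Yes: 40+94=134


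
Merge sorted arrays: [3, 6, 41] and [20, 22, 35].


Take 3 from A
Take 6 from A
Take 20 from B
Take 22 from B
Take 35 from B

Merged: [3, 6, 20, 22, 35, 41]


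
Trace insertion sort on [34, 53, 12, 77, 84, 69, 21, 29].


Initial: [34, 53, 12, 77, 84, 69, 21, 29]
Insert 53: [34, 53, 12, 77, 84, 69, 21, 29]
Insert 12: [12, 34, 53, 77, 84, 69, 21, 29]
Insert 77: [12, 34, 53, 77, 84, 69, 21, 29]
Insert 84: [12, 34, 53, 77, 84, 69, 21, 29]
Insert 69: [12, 34, 53, 69, 77, 84, 21, 29]
Insert 21: [12, 21, 34, 53, 69, 77, 84, 29]
Insert 29: [12, 21, 29, 34, 53, 69, 77, 84]

Sorted: [12, 21, 29, 34, 53, 69, 77, 84]


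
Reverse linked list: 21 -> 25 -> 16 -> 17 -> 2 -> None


Step 1: curr=21, set curr.next=prev(None) | reversed so far: 21
Step 2: curr=25, set curr.next=prev(21) | reversed so far: 25 -> 21
Step 3: curr=16, set curr.next=prev(25) | reversed so far: 16 -> 25 -> 21
Step 4: curr=17, set curr.next=prev(16) | reversed so far: 17 -> 16 -> 25 -> 21
Step 5: curr=2, set curr.next=prev(17) | reversed so far: 2 -> 17 -> 16 -> 25 -> 21

2 -> 17 -> 16 -> 25 -> 21 -> None


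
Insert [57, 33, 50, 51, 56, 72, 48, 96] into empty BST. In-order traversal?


Insert 57: root
Insert 33: L from 57
Insert 50: L from 57 -> R from 33
Insert 51: L from 57 -> R from 33 -> R from 50
Insert 56: L from 57 -> R from 33 -> R from 50 -> R from 51
Insert 72: R from 57
Insert 48: L from 57 -> R from 33 -> L from 50
Insert 96: R from 57 -> R from 72

In-order: [33, 48, 50, 51, 56, 57, 72, 96]


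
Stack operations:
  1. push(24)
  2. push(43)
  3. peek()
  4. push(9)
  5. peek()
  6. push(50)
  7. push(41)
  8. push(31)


push(24) -> [24]
push(43) -> [24, 43]
peek()->43
push(9) -> [24, 43, 9]
peek()->9
push(50) -> [24, 43, 9, 50]
push(41) -> [24, 43, 9, 50, 41]
push(31) -> [24, 43, 9, 50, 41, 31]

Final stack: [24, 43, 9, 50, 41, 31]


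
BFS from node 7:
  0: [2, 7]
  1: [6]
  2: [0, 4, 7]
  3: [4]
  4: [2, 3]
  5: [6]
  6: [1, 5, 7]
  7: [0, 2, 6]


Visit 7, enqueue [0, 2, 6]
Visit 0, enqueue []
Visit 2, enqueue [4]
Visit 6, enqueue [1, 5]
Visit 4, enqueue [3]
Visit 1, enqueue []
Visit 5, enqueue []
Visit 3, enqueue []

BFS order: [7, 0, 2, 6, 4, 1, 5, 3]


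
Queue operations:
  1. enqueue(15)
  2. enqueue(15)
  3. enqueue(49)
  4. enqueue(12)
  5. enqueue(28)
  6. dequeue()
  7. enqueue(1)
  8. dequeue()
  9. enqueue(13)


enqueue(15) -> [15]
enqueue(15) -> [15, 15]
enqueue(49) -> [15, 15, 49]
enqueue(12) -> [15, 15, 49, 12]
enqueue(28) -> [15, 15, 49, 12, 28]
dequeue()->15, [15, 49, 12, 28]
enqueue(1) -> [15, 49, 12, 28, 1]
dequeue()->15, [49, 12, 28, 1]
enqueue(13) -> [49, 12, 28, 1, 13]

Final queue: [49, 12, 28, 1, 13]


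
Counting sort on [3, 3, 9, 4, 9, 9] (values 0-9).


Input: [3, 3, 9, 4, 9, 9]
Counts: [0, 0, 0, 2, 1, 0, 0, 0, 0, 3]

Sorted: [3, 3, 4, 9, 9, 9]


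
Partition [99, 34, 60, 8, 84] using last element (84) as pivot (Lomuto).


Pivot: 84
  34 <= 84: swap -> [34, 99, 60, 8, 84]
  60 <= 84: swap -> [34, 60, 99, 8, 84]
  8 <= 84: swap -> [34, 60, 8, 99, 84]
Place pivot at 3: [34, 60, 8, 84, 99]

Partitioned: [34, 60, 8, 84, 99]


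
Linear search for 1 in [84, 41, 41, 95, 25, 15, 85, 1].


i=0: 84!=1
i=1: 41!=1
i=2: 41!=1
i=3: 95!=1
i=4: 25!=1
i=5: 15!=1
i=6: 85!=1
i=7: 1==1 found!

Found at 7, 8 comps


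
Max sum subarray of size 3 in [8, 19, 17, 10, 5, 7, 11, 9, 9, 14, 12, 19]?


[0:3]: 44
[1:4]: 46
[2:5]: 32
[3:6]: 22
[4:7]: 23
[5:8]: 27
[6:9]: 29
[7:10]: 32
[8:11]: 35
[9:12]: 45

Max: 46 at [1:4]


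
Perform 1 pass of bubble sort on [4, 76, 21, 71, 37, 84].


Initial: [4, 76, 21, 71, 37, 84]
Pass 1: [4, 21, 71, 37, 76, 84] (3 swaps)

After 1 pass: [4, 21, 71, 37, 76, 84]


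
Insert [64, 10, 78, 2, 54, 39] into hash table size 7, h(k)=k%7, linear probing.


Insert 64: h=1 -> slot 1
Insert 10: h=3 -> slot 3
Insert 78: h=1, 1 probes -> slot 2
Insert 2: h=2, 2 probes -> slot 4
Insert 54: h=5 -> slot 5
Insert 39: h=4, 2 probes -> slot 6

Table: [None, 64, 78, 10, 2, 54, 39]


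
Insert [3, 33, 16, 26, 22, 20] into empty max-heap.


Insert 3: [3]
Insert 33: [33, 3]
Insert 16: [33, 3, 16]
Insert 26: [33, 26, 16, 3]
Insert 22: [33, 26, 16, 3, 22]
Insert 20: [33, 26, 20, 3, 22, 16]

Final heap: [33, 26, 20, 3, 22, 16]


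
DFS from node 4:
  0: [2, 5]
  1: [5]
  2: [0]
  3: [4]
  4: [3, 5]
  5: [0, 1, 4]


Visit 4, push [5, 3]
Visit 3, push []
Visit 5, push [1, 0]
Visit 0, push [2]
Visit 2, push []
Visit 1, push []

DFS order: [4, 3, 5, 0, 2, 1]


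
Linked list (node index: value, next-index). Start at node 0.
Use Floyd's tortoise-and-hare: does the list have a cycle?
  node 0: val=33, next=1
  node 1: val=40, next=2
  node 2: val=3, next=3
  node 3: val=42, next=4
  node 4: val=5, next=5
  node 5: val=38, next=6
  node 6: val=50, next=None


Floyd's tortoise (slow, +1) and hare (fast, +2):
  init: slow=0, fast=0
  step 1: slow=1, fast=2
  step 2: slow=2, fast=4
  step 3: slow=3, fast=6
  step 4: fast -> None, no cycle

Cycle: no


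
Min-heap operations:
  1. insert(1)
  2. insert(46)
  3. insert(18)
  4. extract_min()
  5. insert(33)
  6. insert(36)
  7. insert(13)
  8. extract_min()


insert(1) -> [1]
insert(46) -> [1, 46]
insert(18) -> [1, 46, 18]
extract_min()->1, [18, 46]
insert(33) -> [18, 46, 33]
insert(36) -> [18, 36, 33, 46]
insert(13) -> [13, 18, 33, 46, 36]
extract_min()->13, [18, 36, 33, 46]

Final heap: [18, 36, 33, 46]


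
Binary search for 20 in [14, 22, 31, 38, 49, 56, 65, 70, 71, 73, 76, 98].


Step 1: lo=0, hi=11, mid=5, val=56
Step 2: lo=0, hi=4, mid=2, val=31
Step 3: lo=0, hi=1, mid=0, val=14
Step 4: lo=1, hi=1, mid=1, val=22

Not found


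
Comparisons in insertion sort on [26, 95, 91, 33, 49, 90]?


Algorithm: insertion sort
Input: [26, 95, 91, 33, 49, 90]
Sorted: [26, 33, 49, 90, 91, 95]

12


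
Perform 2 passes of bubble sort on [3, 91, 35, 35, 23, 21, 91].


Initial: [3, 91, 35, 35, 23, 21, 91]
Pass 1: [3, 35, 35, 23, 21, 91, 91] (4 swaps)
Pass 2: [3, 35, 23, 21, 35, 91, 91] (2 swaps)

After 2 passes: [3, 35, 23, 21, 35, 91, 91]


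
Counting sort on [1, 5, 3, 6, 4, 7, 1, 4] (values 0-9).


Input: [1, 5, 3, 6, 4, 7, 1, 4]
Counts: [0, 2, 0, 1, 2, 1, 1, 1, 0, 0]

Sorted: [1, 1, 3, 4, 4, 5, 6, 7]


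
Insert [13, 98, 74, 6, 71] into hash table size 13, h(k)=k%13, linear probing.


Insert 13: h=0 -> slot 0
Insert 98: h=7 -> slot 7
Insert 74: h=9 -> slot 9
Insert 6: h=6 -> slot 6
Insert 71: h=6, 2 probes -> slot 8

Table: [13, None, None, None, None, None, 6, 98, 71, 74, None, None, None]


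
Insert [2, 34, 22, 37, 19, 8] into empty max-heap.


Insert 2: [2]
Insert 34: [34, 2]
Insert 22: [34, 2, 22]
Insert 37: [37, 34, 22, 2]
Insert 19: [37, 34, 22, 2, 19]
Insert 8: [37, 34, 22, 2, 19, 8]

Final heap: [37, 34, 22, 2, 19, 8]


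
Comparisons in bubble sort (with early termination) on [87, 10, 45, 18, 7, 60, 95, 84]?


Algorithm: bubble sort (with early termination)
Input: [87, 10, 45, 18, 7, 60, 95, 84]
Sorted: [7, 10, 18, 45, 60, 84, 87, 95]

25


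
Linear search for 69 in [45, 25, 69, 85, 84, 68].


i=0: 45!=69
i=1: 25!=69
i=2: 69==69 found!

Found at 2, 3 comps


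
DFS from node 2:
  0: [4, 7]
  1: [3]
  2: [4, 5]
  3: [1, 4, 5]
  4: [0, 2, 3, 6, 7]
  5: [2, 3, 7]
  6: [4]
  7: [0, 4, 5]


Visit 2, push [5, 4]
Visit 4, push [7, 6, 3, 0]
Visit 0, push [7]
Visit 7, push [5]
Visit 5, push [3]
Visit 3, push [1]
Visit 1, push []
Visit 6, push []

DFS order: [2, 4, 0, 7, 5, 3, 1, 6]


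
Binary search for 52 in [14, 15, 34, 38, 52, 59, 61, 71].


Step 1: lo=0, hi=7, mid=3, val=38
Step 2: lo=4, hi=7, mid=5, val=59
Step 3: lo=4, hi=4, mid=4, val=52

Found at index 4


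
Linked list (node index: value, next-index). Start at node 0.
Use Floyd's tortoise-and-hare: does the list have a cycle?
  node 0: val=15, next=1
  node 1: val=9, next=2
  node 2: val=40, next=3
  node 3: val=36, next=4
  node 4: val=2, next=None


Floyd's tortoise (slow, +1) and hare (fast, +2):
  init: slow=0, fast=0
  step 1: slow=1, fast=2
  step 2: slow=2, fast=4
  step 3: fast -> None, no cycle

Cycle: no


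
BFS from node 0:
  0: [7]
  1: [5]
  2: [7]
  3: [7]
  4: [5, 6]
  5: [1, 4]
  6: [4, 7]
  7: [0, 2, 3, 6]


Visit 0, enqueue [7]
Visit 7, enqueue [2, 3, 6]
Visit 2, enqueue []
Visit 3, enqueue []
Visit 6, enqueue [4]
Visit 4, enqueue [5]
Visit 5, enqueue [1]
Visit 1, enqueue []

BFS order: [0, 7, 2, 3, 6, 4, 5, 1]


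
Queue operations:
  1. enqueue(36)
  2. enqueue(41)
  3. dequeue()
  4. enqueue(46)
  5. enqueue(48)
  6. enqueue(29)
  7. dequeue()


enqueue(36) -> [36]
enqueue(41) -> [36, 41]
dequeue()->36, [41]
enqueue(46) -> [41, 46]
enqueue(48) -> [41, 46, 48]
enqueue(29) -> [41, 46, 48, 29]
dequeue()->41, [46, 48, 29]

Final queue: [46, 48, 29]


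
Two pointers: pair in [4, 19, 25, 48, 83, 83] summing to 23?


lo=0(4)+hi=5(83)=87
lo=0(4)+hi=4(83)=87
lo=0(4)+hi=3(48)=52
lo=0(4)+hi=2(25)=29
lo=0(4)+hi=1(19)=23

Yes: 4+19=23


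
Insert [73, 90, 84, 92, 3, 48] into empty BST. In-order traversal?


Insert 73: root
Insert 90: R from 73
Insert 84: R from 73 -> L from 90
Insert 92: R from 73 -> R from 90
Insert 3: L from 73
Insert 48: L from 73 -> R from 3

In-order: [3, 48, 73, 84, 90, 92]


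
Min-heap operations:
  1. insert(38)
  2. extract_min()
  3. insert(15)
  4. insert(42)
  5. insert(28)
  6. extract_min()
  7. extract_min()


insert(38) -> [38]
extract_min()->38, []
insert(15) -> [15]
insert(42) -> [15, 42]
insert(28) -> [15, 42, 28]
extract_min()->15, [28, 42]
extract_min()->28, [42]

Final heap: [42]


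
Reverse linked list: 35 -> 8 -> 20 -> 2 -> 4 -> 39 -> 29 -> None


Step 1: curr=35, set curr.next=prev(None) | reversed so far: 35
Step 2: curr=8, set curr.next=prev(35) | reversed so far: 8 -> 35
Step 3: curr=20, set curr.next=prev(8) | reversed so far: 20 -> 8 -> 35
Step 4: curr=2, set curr.next=prev(20) | reversed so far: 2 -> 20 -> 8 -> 35
Step 5: curr=4, set curr.next=prev(2) | reversed so far: 4 -> 2 -> 20 -> 8 -> 35
Step 6: curr=39, set curr.next=prev(4) | reversed so far: 39 -> 4 -> 2 -> 20 -> 8 -> 35
Step 7: curr=29, set curr.next=prev(39) | reversed so far: 29 -> 39 -> 4 -> 2 -> 20 -> 8 -> 35

29 -> 39 -> 4 -> 2 -> 20 -> 8 -> 35 -> None


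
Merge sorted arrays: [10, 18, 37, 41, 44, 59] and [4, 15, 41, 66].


Take 4 from B
Take 10 from A
Take 15 from B
Take 18 from A
Take 37 from A
Take 41 from A
Take 41 from B
Take 44 from A
Take 59 from A

Merged: [4, 10, 15, 18, 37, 41, 41, 44, 59, 66]


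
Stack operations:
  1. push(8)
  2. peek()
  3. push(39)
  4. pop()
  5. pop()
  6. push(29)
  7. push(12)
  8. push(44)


push(8) -> [8]
peek()->8
push(39) -> [8, 39]
pop()->39, [8]
pop()->8, []
push(29) -> [29]
push(12) -> [29, 12]
push(44) -> [29, 12, 44]

Final stack: [29, 12, 44]


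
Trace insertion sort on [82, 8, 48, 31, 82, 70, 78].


Initial: [82, 8, 48, 31, 82, 70, 78]
Insert 8: [8, 82, 48, 31, 82, 70, 78]
Insert 48: [8, 48, 82, 31, 82, 70, 78]
Insert 31: [8, 31, 48, 82, 82, 70, 78]
Insert 82: [8, 31, 48, 82, 82, 70, 78]
Insert 70: [8, 31, 48, 70, 82, 82, 78]
Insert 78: [8, 31, 48, 70, 78, 82, 82]

Sorted: [8, 31, 48, 70, 78, 82, 82]


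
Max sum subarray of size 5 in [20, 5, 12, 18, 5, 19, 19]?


[0:5]: 60
[1:6]: 59
[2:7]: 73

Max: 73 at [2:7]


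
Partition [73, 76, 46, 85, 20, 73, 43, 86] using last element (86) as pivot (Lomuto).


Pivot: 86
  73 <= 86: advance i (no swap)
  76 <= 86: advance i (no swap)
  46 <= 86: advance i (no swap)
  85 <= 86: advance i (no swap)
  20 <= 86: advance i (no swap)
  73 <= 86: advance i (no swap)
  43 <= 86: advance i (no swap)
Place pivot at 7: [73, 76, 46, 85, 20, 73, 43, 86]

Partitioned: [73, 76, 46, 85, 20, 73, 43, 86]


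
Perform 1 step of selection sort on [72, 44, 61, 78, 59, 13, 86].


Initial: [72, 44, 61, 78, 59, 13, 86]
Step 1: min=13 at 5
  Swap: [13, 44, 61, 78, 59, 72, 86]

After 1 step: [13, 44, 61, 78, 59, 72, 86]


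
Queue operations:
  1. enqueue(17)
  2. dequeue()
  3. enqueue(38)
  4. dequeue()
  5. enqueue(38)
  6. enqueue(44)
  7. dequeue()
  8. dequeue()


enqueue(17) -> [17]
dequeue()->17, []
enqueue(38) -> [38]
dequeue()->38, []
enqueue(38) -> [38]
enqueue(44) -> [38, 44]
dequeue()->38, [44]
dequeue()->44, []

Final queue: []


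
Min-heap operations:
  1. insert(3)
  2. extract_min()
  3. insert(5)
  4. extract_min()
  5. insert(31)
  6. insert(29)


insert(3) -> [3]
extract_min()->3, []
insert(5) -> [5]
extract_min()->5, []
insert(31) -> [31]
insert(29) -> [29, 31]

Final heap: [29, 31]


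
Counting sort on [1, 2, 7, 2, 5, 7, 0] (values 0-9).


Input: [1, 2, 7, 2, 5, 7, 0]
Counts: [1, 1, 2, 0, 0, 1, 0, 2, 0, 0]

Sorted: [0, 1, 2, 2, 5, 7, 7]


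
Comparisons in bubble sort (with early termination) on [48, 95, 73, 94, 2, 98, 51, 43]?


Algorithm: bubble sort (with early termination)
Input: [48, 95, 73, 94, 2, 98, 51, 43]
Sorted: [2, 43, 48, 51, 73, 94, 95, 98]

28


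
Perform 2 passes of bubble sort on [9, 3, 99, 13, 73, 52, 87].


Initial: [9, 3, 99, 13, 73, 52, 87]
Pass 1: [3, 9, 13, 73, 52, 87, 99] (5 swaps)
Pass 2: [3, 9, 13, 52, 73, 87, 99] (1 swaps)

After 2 passes: [3, 9, 13, 52, 73, 87, 99]


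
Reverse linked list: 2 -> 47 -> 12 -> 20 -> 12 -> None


Step 1: curr=2, set curr.next=prev(None) | reversed so far: 2
Step 2: curr=47, set curr.next=prev(2) | reversed so far: 47 -> 2
Step 3: curr=12, set curr.next=prev(47) | reversed so far: 12 -> 47 -> 2
Step 4: curr=20, set curr.next=prev(12) | reversed so far: 20 -> 12 -> 47 -> 2
Step 5: curr=12, set curr.next=prev(20) | reversed so far: 12 -> 20 -> 12 -> 47 -> 2

12 -> 20 -> 12 -> 47 -> 2 -> None


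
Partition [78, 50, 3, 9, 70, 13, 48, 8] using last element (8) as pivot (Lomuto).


Pivot: 8
  3 <= 8: swap -> [3, 50, 78, 9, 70, 13, 48, 8]
Place pivot at 1: [3, 8, 78, 9, 70, 13, 48, 50]

Partitioned: [3, 8, 78, 9, 70, 13, 48, 50]


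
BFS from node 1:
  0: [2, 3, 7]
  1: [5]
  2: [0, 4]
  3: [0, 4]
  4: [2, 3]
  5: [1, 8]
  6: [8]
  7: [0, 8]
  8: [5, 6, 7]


Visit 1, enqueue [5]
Visit 5, enqueue [8]
Visit 8, enqueue [6, 7]
Visit 6, enqueue []
Visit 7, enqueue [0]
Visit 0, enqueue [2, 3]
Visit 2, enqueue [4]
Visit 3, enqueue []
Visit 4, enqueue []

BFS order: [1, 5, 8, 6, 7, 0, 2, 3, 4]


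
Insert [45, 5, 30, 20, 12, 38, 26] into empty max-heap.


Insert 45: [45]
Insert 5: [45, 5]
Insert 30: [45, 5, 30]
Insert 20: [45, 20, 30, 5]
Insert 12: [45, 20, 30, 5, 12]
Insert 38: [45, 20, 38, 5, 12, 30]
Insert 26: [45, 20, 38, 5, 12, 30, 26]

Final heap: [45, 20, 38, 5, 12, 30, 26]


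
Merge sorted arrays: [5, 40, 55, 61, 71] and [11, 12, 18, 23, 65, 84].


Take 5 from A
Take 11 from B
Take 12 from B
Take 18 from B
Take 23 from B
Take 40 from A
Take 55 from A
Take 61 from A
Take 65 from B
Take 71 from A

Merged: [5, 11, 12, 18, 23, 40, 55, 61, 65, 71, 84]


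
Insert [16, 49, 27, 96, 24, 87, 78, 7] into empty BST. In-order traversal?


Insert 16: root
Insert 49: R from 16
Insert 27: R from 16 -> L from 49
Insert 96: R from 16 -> R from 49
Insert 24: R from 16 -> L from 49 -> L from 27
Insert 87: R from 16 -> R from 49 -> L from 96
Insert 78: R from 16 -> R from 49 -> L from 96 -> L from 87
Insert 7: L from 16

In-order: [7, 16, 24, 27, 49, 78, 87, 96]


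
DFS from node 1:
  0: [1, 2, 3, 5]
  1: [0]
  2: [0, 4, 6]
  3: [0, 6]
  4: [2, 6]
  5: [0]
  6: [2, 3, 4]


Visit 1, push [0]
Visit 0, push [5, 3, 2]
Visit 2, push [6, 4]
Visit 4, push [6]
Visit 6, push [3]
Visit 3, push []
Visit 5, push []

DFS order: [1, 0, 2, 4, 6, 3, 5]


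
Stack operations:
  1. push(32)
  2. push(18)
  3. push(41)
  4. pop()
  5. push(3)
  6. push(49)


push(32) -> [32]
push(18) -> [32, 18]
push(41) -> [32, 18, 41]
pop()->41, [32, 18]
push(3) -> [32, 18, 3]
push(49) -> [32, 18, 3, 49]

Final stack: [32, 18, 3, 49]


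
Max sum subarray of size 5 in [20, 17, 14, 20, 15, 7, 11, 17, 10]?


[0:5]: 86
[1:6]: 73
[2:7]: 67
[3:8]: 70
[4:9]: 60

Max: 86 at [0:5]


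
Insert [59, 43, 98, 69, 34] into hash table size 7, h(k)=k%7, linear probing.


Insert 59: h=3 -> slot 3
Insert 43: h=1 -> slot 1
Insert 98: h=0 -> slot 0
Insert 69: h=6 -> slot 6
Insert 34: h=6, 3 probes -> slot 2

Table: [98, 43, 34, 59, None, None, 69]


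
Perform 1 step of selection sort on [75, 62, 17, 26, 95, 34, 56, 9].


Initial: [75, 62, 17, 26, 95, 34, 56, 9]
Step 1: min=9 at 7
  Swap: [9, 62, 17, 26, 95, 34, 56, 75]

After 1 step: [9, 62, 17, 26, 95, 34, 56, 75]


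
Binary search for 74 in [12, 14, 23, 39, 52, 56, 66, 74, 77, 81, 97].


Step 1: lo=0, hi=10, mid=5, val=56
Step 2: lo=6, hi=10, mid=8, val=77
Step 3: lo=6, hi=7, mid=6, val=66
Step 4: lo=7, hi=7, mid=7, val=74

Found at index 7


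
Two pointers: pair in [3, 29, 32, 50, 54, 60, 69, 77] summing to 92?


lo=0(3)+hi=7(77)=80
lo=1(29)+hi=7(77)=106
lo=1(29)+hi=6(69)=98
lo=1(29)+hi=5(60)=89
lo=2(32)+hi=5(60)=92

Yes: 32+60=92


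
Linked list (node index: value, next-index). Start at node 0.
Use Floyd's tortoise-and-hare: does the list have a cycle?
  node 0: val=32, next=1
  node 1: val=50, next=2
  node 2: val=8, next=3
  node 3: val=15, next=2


Floyd's tortoise (slow, +1) and hare (fast, +2):
  init: slow=0, fast=0
  step 1: slow=1, fast=2
  step 2: slow=2, fast=2
  slow == fast at node 2: cycle detected

Cycle: yes


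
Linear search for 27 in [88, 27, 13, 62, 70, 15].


i=0: 88!=27
i=1: 27==27 found!

Found at 1, 2 comps


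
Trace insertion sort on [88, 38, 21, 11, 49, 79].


Initial: [88, 38, 21, 11, 49, 79]
Insert 38: [38, 88, 21, 11, 49, 79]
Insert 21: [21, 38, 88, 11, 49, 79]
Insert 11: [11, 21, 38, 88, 49, 79]
Insert 49: [11, 21, 38, 49, 88, 79]
Insert 79: [11, 21, 38, 49, 79, 88]

Sorted: [11, 21, 38, 49, 79, 88]


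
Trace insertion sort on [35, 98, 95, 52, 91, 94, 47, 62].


Initial: [35, 98, 95, 52, 91, 94, 47, 62]
Insert 98: [35, 98, 95, 52, 91, 94, 47, 62]
Insert 95: [35, 95, 98, 52, 91, 94, 47, 62]
Insert 52: [35, 52, 95, 98, 91, 94, 47, 62]
Insert 91: [35, 52, 91, 95, 98, 94, 47, 62]
Insert 94: [35, 52, 91, 94, 95, 98, 47, 62]
Insert 47: [35, 47, 52, 91, 94, 95, 98, 62]
Insert 62: [35, 47, 52, 62, 91, 94, 95, 98]

Sorted: [35, 47, 52, 62, 91, 94, 95, 98]


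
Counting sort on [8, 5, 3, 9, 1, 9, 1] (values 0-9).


Input: [8, 5, 3, 9, 1, 9, 1]
Counts: [0, 2, 0, 1, 0, 1, 0, 0, 1, 2]

Sorted: [1, 1, 3, 5, 8, 9, 9]


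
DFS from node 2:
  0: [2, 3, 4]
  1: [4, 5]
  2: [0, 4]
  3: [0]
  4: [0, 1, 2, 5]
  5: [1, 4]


Visit 2, push [4, 0]
Visit 0, push [4, 3]
Visit 3, push []
Visit 4, push [5, 1]
Visit 1, push [5]
Visit 5, push []

DFS order: [2, 0, 3, 4, 1, 5]


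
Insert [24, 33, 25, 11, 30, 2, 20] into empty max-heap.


Insert 24: [24]
Insert 33: [33, 24]
Insert 25: [33, 24, 25]
Insert 11: [33, 24, 25, 11]
Insert 30: [33, 30, 25, 11, 24]
Insert 2: [33, 30, 25, 11, 24, 2]
Insert 20: [33, 30, 25, 11, 24, 2, 20]

Final heap: [33, 30, 25, 11, 24, 2, 20]


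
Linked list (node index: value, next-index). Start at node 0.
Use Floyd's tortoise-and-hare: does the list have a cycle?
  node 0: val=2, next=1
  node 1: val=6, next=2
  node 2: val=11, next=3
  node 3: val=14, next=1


Floyd's tortoise (slow, +1) and hare (fast, +2):
  init: slow=0, fast=0
  step 1: slow=1, fast=2
  step 2: slow=2, fast=1
  step 3: slow=3, fast=3
  slow == fast at node 3: cycle detected

Cycle: yes


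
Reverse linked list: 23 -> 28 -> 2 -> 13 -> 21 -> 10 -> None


Step 1: curr=23, set curr.next=prev(None) | reversed so far: 23
Step 2: curr=28, set curr.next=prev(23) | reversed so far: 28 -> 23
Step 3: curr=2, set curr.next=prev(28) | reversed so far: 2 -> 28 -> 23
Step 4: curr=13, set curr.next=prev(2) | reversed so far: 13 -> 2 -> 28 -> 23
Step 5: curr=21, set curr.next=prev(13) | reversed so far: 21 -> 13 -> 2 -> 28 -> 23
Step 6: curr=10, set curr.next=prev(21) | reversed so far: 10 -> 21 -> 13 -> 2 -> 28 -> 23

10 -> 21 -> 13 -> 2 -> 28 -> 23 -> None


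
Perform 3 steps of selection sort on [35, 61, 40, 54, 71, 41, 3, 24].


Initial: [35, 61, 40, 54, 71, 41, 3, 24]
Step 1: min=3 at 6
  Swap: [3, 61, 40, 54, 71, 41, 35, 24]
Step 2: min=24 at 7
  Swap: [3, 24, 40, 54, 71, 41, 35, 61]
Step 3: min=35 at 6
  Swap: [3, 24, 35, 54, 71, 41, 40, 61]

After 3 steps: [3, 24, 35, 54, 71, 41, 40, 61]


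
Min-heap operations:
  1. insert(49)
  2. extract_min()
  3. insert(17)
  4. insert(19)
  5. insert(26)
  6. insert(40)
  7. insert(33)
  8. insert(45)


insert(49) -> [49]
extract_min()->49, []
insert(17) -> [17]
insert(19) -> [17, 19]
insert(26) -> [17, 19, 26]
insert(40) -> [17, 19, 26, 40]
insert(33) -> [17, 19, 26, 40, 33]
insert(45) -> [17, 19, 26, 40, 33, 45]

Final heap: [17, 19, 26, 40, 33, 45]


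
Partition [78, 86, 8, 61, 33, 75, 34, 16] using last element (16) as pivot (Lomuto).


Pivot: 16
  8 <= 16: swap -> [8, 86, 78, 61, 33, 75, 34, 16]
Place pivot at 1: [8, 16, 78, 61, 33, 75, 34, 86]

Partitioned: [8, 16, 78, 61, 33, 75, 34, 86]


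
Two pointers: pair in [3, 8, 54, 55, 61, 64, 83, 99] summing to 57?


lo=0(3)+hi=7(99)=102
lo=0(3)+hi=6(83)=86
lo=0(3)+hi=5(64)=67
lo=0(3)+hi=4(61)=64
lo=0(3)+hi=3(55)=58
lo=0(3)+hi=2(54)=57

Yes: 3+54=57


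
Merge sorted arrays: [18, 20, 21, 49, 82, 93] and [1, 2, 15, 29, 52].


Take 1 from B
Take 2 from B
Take 15 from B
Take 18 from A
Take 20 from A
Take 21 from A
Take 29 from B
Take 49 from A
Take 52 from B

Merged: [1, 2, 15, 18, 20, 21, 29, 49, 52, 82, 93]


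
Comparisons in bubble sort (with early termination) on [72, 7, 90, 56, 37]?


Algorithm: bubble sort (with early termination)
Input: [72, 7, 90, 56, 37]
Sorted: [7, 37, 56, 72, 90]

10


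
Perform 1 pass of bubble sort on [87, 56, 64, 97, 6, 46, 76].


Initial: [87, 56, 64, 97, 6, 46, 76]
Pass 1: [56, 64, 87, 6, 46, 76, 97] (5 swaps)

After 1 pass: [56, 64, 87, 6, 46, 76, 97]


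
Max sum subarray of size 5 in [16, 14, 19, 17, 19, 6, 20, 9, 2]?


[0:5]: 85
[1:6]: 75
[2:7]: 81
[3:8]: 71
[4:9]: 56

Max: 85 at [0:5]


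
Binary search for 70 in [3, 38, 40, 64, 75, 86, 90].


Step 1: lo=0, hi=6, mid=3, val=64
Step 2: lo=4, hi=6, mid=5, val=86
Step 3: lo=4, hi=4, mid=4, val=75

Not found


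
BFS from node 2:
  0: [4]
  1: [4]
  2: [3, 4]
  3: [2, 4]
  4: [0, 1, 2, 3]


Visit 2, enqueue [3, 4]
Visit 3, enqueue []
Visit 4, enqueue [0, 1]
Visit 0, enqueue []
Visit 1, enqueue []

BFS order: [2, 3, 4, 0, 1]


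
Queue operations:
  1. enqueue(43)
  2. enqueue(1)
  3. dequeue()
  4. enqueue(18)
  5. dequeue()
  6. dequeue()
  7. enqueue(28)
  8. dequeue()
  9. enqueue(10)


enqueue(43) -> [43]
enqueue(1) -> [43, 1]
dequeue()->43, [1]
enqueue(18) -> [1, 18]
dequeue()->1, [18]
dequeue()->18, []
enqueue(28) -> [28]
dequeue()->28, []
enqueue(10) -> [10]

Final queue: [10]


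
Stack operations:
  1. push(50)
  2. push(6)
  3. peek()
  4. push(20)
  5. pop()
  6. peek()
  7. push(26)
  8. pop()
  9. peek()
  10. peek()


push(50) -> [50]
push(6) -> [50, 6]
peek()->6
push(20) -> [50, 6, 20]
pop()->20, [50, 6]
peek()->6
push(26) -> [50, 6, 26]
pop()->26, [50, 6]
peek()->6
peek()->6

Final stack: [50, 6]


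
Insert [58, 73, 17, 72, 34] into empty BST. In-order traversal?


Insert 58: root
Insert 73: R from 58
Insert 17: L from 58
Insert 72: R from 58 -> L from 73
Insert 34: L from 58 -> R from 17

In-order: [17, 34, 58, 72, 73]


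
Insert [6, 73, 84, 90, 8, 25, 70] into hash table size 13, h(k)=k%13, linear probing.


Insert 6: h=6 -> slot 6
Insert 73: h=8 -> slot 8
Insert 84: h=6, 1 probes -> slot 7
Insert 90: h=12 -> slot 12
Insert 8: h=8, 1 probes -> slot 9
Insert 25: h=12, 1 probes -> slot 0
Insert 70: h=5 -> slot 5

Table: [25, None, None, None, None, 70, 6, 84, 73, 8, None, None, 90]


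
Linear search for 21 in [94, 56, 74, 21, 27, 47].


i=0: 94!=21
i=1: 56!=21
i=2: 74!=21
i=3: 21==21 found!

Found at 3, 4 comps


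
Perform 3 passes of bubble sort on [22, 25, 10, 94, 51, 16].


Initial: [22, 25, 10, 94, 51, 16]
Pass 1: [22, 10, 25, 51, 16, 94] (3 swaps)
Pass 2: [10, 22, 25, 16, 51, 94] (2 swaps)
Pass 3: [10, 22, 16, 25, 51, 94] (1 swaps)

After 3 passes: [10, 22, 16, 25, 51, 94]


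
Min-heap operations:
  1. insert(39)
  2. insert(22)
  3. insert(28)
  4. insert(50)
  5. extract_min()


insert(39) -> [39]
insert(22) -> [22, 39]
insert(28) -> [22, 39, 28]
insert(50) -> [22, 39, 28, 50]
extract_min()->22, [28, 39, 50]

Final heap: [28, 39, 50]


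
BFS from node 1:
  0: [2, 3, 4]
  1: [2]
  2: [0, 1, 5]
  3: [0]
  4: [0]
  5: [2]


Visit 1, enqueue [2]
Visit 2, enqueue [0, 5]
Visit 0, enqueue [3, 4]
Visit 5, enqueue []
Visit 3, enqueue []
Visit 4, enqueue []

BFS order: [1, 2, 0, 5, 3, 4]


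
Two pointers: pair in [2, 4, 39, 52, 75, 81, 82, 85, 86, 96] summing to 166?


lo=0(2)+hi=9(96)=98
lo=1(4)+hi=9(96)=100
lo=2(39)+hi=9(96)=135
lo=3(52)+hi=9(96)=148
lo=4(75)+hi=9(96)=171
lo=4(75)+hi=8(86)=161
lo=5(81)+hi=8(86)=167
lo=5(81)+hi=7(85)=166

Yes: 81+85=166


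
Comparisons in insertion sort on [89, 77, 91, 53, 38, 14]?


Algorithm: insertion sort
Input: [89, 77, 91, 53, 38, 14]
Sorted: [14, 38, 53, 77, 89, 91]

14


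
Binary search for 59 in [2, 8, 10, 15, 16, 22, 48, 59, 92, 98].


Step 1: lo=0, hi=9, mid=4, val=16
Step 2: lo=5, hi=9, mid=7, val=59

Found at index 7


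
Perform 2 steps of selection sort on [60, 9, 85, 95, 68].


Initial: [60, 9, 85, 95, 68]
Step 1: min=9 at 1
  Swap: [9, 60, 85, 95, 68]
Step 2: min=60 at 1
  Swap: [9, 60, 85, 95, 68]

After 2 steps: [9, 60, 85, 95, 68]


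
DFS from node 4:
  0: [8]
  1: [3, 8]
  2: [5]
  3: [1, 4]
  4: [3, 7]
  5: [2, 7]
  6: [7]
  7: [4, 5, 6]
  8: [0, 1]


Visit 4, push [7, 3]
Visit 3, push [1]
Visit 1, push [8]
Visit 8, push [0]
Visit 0, push []
Visit 7, push [6, 5]
Visit 5, push [2]
Visit 2, push []
Visit 6, push []

DFS order: [4, 3, 1, 8, 0, 7, 5, 2, 6]


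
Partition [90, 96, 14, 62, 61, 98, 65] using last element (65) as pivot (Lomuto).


Pivot: 65
  14 <= 65: swap -> [14, 96, 90, 62, 61, 98, 65]
  62 <= 65: swap -> [14, 62, 90, 96, 61, 98, 65]
  61 <= 65: swap -> [14, 62, 61, 96, 90, 98, 65]
Place pivot at 3: [14, 62, 61, 65, 90, 98, 96]

Partitioned: [14, 62, 61, 65, 90, 98, 96]


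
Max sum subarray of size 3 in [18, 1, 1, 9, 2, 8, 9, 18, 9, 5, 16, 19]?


[0:3]: 20
[1:4]: 11
[2:5]: 12
[3:6]: 19
[4:7]: 19
[5:8]: 35
[6:9]: 36
[7:10]: 32
[8:11]: 30
[9:12]: 40

Max: 40 at [9:12]


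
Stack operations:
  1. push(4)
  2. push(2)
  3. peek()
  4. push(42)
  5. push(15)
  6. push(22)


push(4) -> [4]
push(2) -> [4, 2]
peek()->2
push(42) -> [4, 2, 42]
push(15) -> [4, 2, 42, 15]
push(22) -> [4, 2, 42, 15, 22]

Final stack: [4, 2, 42, 15, 22]


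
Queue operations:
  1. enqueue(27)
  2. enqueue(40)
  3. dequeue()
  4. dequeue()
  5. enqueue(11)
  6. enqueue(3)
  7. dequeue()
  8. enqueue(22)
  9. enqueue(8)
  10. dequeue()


enqueue(27) -> [27]
enqueue(40) -> [27, 40]
dequeue()->27, [40]
dequeue()->40, []
enqueue(11) -> [11]
enqueue(3) -> [11, 3]
dequeue()->11, [3]
enqueue(22) -> [3, 22]
enqueue(8) -> [3, 22, 8]
dequeue()->3, [22, 8]

Final queue: [22, 8]


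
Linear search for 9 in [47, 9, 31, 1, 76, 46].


i=0: 47!=9
i=1: 9==9 found!

Found at 1, 2 comps


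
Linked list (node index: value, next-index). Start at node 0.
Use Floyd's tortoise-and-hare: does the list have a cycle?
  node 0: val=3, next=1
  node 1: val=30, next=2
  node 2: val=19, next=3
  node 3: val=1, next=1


Floyd's tortoise (slow, +1) and hare (fast, +2):
  init: slow=0, fast=0
  step 1: slow=1, fast=2
  step 2: slow=2, fast=1
  step 3: slow=3, fast=3
  slow == fast at node 3: cycle detected

Cycle: yes


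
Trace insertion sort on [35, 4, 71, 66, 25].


Initial: [35, 4, 71, 66, 25]
Insert 4: [4, 35, 71, 66, 25]
Insert 71: [4, 35, 71, 66, 25]
Insert 66: [4, 35, 66, 71, 25]
Insert 25: [4, 25, 35, 66, 71]

Sorted: [4, 25, 35, 66, 71]


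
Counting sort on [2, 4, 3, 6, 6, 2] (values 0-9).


Input: [2, 4, 3, 6, 6, 2]
Counts: [0, 0, 2, 1, 1, 0, 2, 0, 0, 0]

Sorted: [2, 2, 3, 4, 6, 6]


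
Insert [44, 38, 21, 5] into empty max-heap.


Insert 44: [44]
Insert 38: [44, 38]
Insert 21: [44, 38, 21]
Insert 5: [44, 38, 21, 5]

Final heap: [44, 38, 21, 5]


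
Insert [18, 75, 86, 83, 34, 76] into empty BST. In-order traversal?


Insert 18: root
Insert 75: R from 18
Insert 86: R from 18 -> R from 75
Insert 83: R from 18 -> R from 75 -> L from 86
Insert 34: R from 18 -> L from 75
Insert 76: R from 18 -> R from 75 -> L from 86 -> L from 83

In-order: [18, 34, 75, 76, 83, 86]


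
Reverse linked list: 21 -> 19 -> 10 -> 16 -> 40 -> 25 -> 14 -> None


Step 1: curr=21, set curr.next=prev(None) | reversed so far: 21
Step 2: curr=19, set curr.next=prev(21) | reversed so far: 19 -> 21
Step 3: curr=10, set curr.next=prev(19) | reversed so far: 10 -> 19 -> 21
Step 4: curr=16, set curr.next=prev(10) | reversed so far: 16 -> 10 -> 19 -> 21
Step 5: curr=40, set curr.next=prev(16) | reversed so far: 40 -> 16 -> 10 -> 19 -> 21
Step 6: curr=25, set curr.next=prev(40) | reversed so far: 25 -> 40 -> 16 -> 10 -> 19 -> 21
Step 7: curr=14, set curr.next=prev(25) | reversed so far: 14 -> 25 -> 40 -> 16 -> 10 -> 19 -> 21

14 -> 25 -> 40 -> 16 -> 10 -> 19 -> 21 -> None


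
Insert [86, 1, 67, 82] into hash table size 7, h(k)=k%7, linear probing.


Insert 86: h=2 -> slot 2
Insert 1: h=1 -> slot 1
Insert 67: h=4 -> slot 4
Insert 82: h=5 -> slot 5

Table: [None, 1, 86, None, 67, 82, None]


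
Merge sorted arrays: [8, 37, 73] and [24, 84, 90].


Take 8 from A
Take 24 from B
Take 37 from A
Take 73 from A

Merged: [8, 24, 37, 73, 84, 90]


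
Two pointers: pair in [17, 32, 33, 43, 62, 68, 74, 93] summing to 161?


lo=0(17)+hi=7(93)=110
lo=1(32)+hi=7(93)=125
lo=2(33)+hi=7(93)=126
lo=3(43)+hi=7(93)=136
lo=4(62)+hi=7(93)=155
lo=5(68)+hi=7(93)=161

Yes: 68+93=161


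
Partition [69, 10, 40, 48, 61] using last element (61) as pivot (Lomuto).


Pivot: 61
  10 <= 61: swap -> [10, 69, 40, 48, 61]
  40 <= 61: swap -> [10, 40, 69, 48, 61]
  48 <= 61: swap -> [10, 40, 48, 69, 61]
Place pivot at 3: [10, 40, 48, 61, 69]

Partitioned: [10, 40, 48, 61, 69]


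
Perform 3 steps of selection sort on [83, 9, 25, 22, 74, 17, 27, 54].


Initial: [83, 9, 25, 22, 74, 17, 27, 54]
Step 1: min=9 at 1
  Swap: [9, 83, 25, 22, 74, 17, 27, 54]
Step 2: min=17 at 5
  Swap: [9, 17, 25, 22, 74, 83, 27, 54]
Step 3: min=22 at 3
  Swap: [9, 17, 22, 25, 74, 83, 27, 54]

After 3 steps: [9, 17, 22, 25, 74, 83, 27, 54]


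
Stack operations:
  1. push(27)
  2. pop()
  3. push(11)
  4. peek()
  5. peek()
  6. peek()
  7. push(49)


push(27) -> [27]
pop()->27, []
push(11) -> [11]
peek()->11
peek()->11
peek()->11
push(49) -> [11, 49]

Final stack: [11, 49]


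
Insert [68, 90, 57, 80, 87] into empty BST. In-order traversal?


Insert 68: root
Insert 90: R from 68
Insert 57: L from 68
Insert 80: R from 68 -> L from 90
Insert 87: R from 68 -> L from 90 -> R from 80

In-order: [57, 68, 80, 87, 90]


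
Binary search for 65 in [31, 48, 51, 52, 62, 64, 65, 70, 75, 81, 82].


Step 1: lo=0, hi=10, mid=5, val=64
Step 2: lo=6, hi=10, mid=8, val=75
Step 3: lo=6, hi=7, mid=6, val=65

Found at index 6


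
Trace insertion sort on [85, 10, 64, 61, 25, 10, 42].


Initial: [85, 10, 64, 61, 25, 10, 42]
Insert 10: [10, 85, 64, 61, 25, 10, 42]
Insert 64: [10, 64, 85, 61, 25, 10, 42]
Insert 61: [10, 61, 64, 85, 25, 10, 42]
Insert 25: [10, 25, 61, 64, 85, 10, 42]
Insert 10: [10, 10, 25, 61, 64, 85, 42]
Insert 42: [10, 10, 25, 42, 61, 64, 85]

Sorted: [10, 10, 25, 42, 61, 64, 85]


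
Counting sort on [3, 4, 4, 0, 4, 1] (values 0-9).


Input: [3, 4, 4, 0, 4, 1]
Counts: [1, 1, 0, 1, 3, 0, 0, 0, 0, 0]

Sorted: [0, 1, 3, 4, 4, 4]


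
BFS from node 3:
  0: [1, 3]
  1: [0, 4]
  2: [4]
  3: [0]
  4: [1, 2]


Visit 3, enqueue [0]
Visit 0, enqueue [1]
Visit 1, enqueue [4]
Visit 4, enqueue [2]
Visit 2, enqueue []

BFS order: [3, 0, 1, 4, 2]


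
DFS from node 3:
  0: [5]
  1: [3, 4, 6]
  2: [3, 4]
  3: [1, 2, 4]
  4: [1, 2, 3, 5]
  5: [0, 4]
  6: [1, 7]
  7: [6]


Visit 3, push [4, 2, 1]
Visit 1, push [6, 4]
Visit 4, push [5, 2]
Visit 2, push []
Visit 5, push [0]
Visit 0, push []
Visit 6, push [7]
Visit 7, push []

DFS order: [3, 1, 4, 2, 5, 0, 6, 7]


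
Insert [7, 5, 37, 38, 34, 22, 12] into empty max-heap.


Insert 7: [7]
Insert 5: [7, 5]
Insert 37: [37, 5, 7]
Insert 38: [38, 37, 7, 5]
Insert 34: [38, 37, 7, 5, 34]
Insert 22: [38, 37, 22, 5, 34, 7]
Insert 12: [38, 37, 22, 5, 34, 7, 12]

Final heap: [38, 37, 22, 5, 34, 7, 12]


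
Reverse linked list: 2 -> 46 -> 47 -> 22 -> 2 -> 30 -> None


Step 1: curr=2, set curr.next=prev(None) | reversed so far: 2
Step 2: curr=46, set curr.next=prev(2) | reversed so far: 46 -> 2
Step 3: curr=47, set curr.next=prev(46) | reversed so far: 47 -> 46 -> 2
Step 4: curr=22, set curr.next=prev(47) | reversed so far: 22 -> 47 -> 46 -> 2
Step 5: curr=2, set curr.next=prev(22) | reversed so far: 2 -> 22 -> 47 -> 46 -> 2
Step 6: curr=30, set curr.next=prev(2) | reversed so far: 30 -> 2 -> 22 -> 47 -> 46 -> 2

30 -> 2 -> 22 -> 47 -> 46 -> 2 -> None


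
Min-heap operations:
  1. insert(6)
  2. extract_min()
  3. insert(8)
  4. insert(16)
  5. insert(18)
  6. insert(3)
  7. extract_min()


insert(6) -> [6]
extract_min()->6, []
insert(8) -> [8]
insert(16) -> [8, 16]
insert(18) -> [8, 16, 18]
insert(3) -> [3, 8, 18, 16]
extract_min()->3, [8, 16, 18]

Final heap: [8, 16, 18]


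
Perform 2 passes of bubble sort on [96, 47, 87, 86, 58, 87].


Initial: [96, 47, 87, 86, 58, 87]
Pass 1: [47, 87, 86, 58, 87, 96] (5 swaps)
Pass 2: [47, 86, 58, 87, 87, 96] (2 swaps)

After 2 passes: [47, 86, 58, 87, 87, 96]


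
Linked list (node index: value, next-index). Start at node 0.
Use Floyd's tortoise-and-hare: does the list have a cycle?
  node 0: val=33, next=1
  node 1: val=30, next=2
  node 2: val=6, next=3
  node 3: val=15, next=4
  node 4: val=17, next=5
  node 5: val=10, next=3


Floyd's tortoise (slow, +1) and hare (fast, +2):
  init: slow=0, fast=0
  step 1: slow=1, fast=2
  step 2: slow=2, fast=4
  step 3: slow=3, fast=3
  slow == fast at node 3: cycle detected

Cycle: yes


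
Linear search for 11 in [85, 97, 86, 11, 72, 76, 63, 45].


i=0: 85!=11
i=1: 97!=11
i=2: 86!=11
i=3: 11==11 found!

Found at 3, 4 comps


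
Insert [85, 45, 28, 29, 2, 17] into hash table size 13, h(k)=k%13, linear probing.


Insert 85: h=7 -> slot 7
Insert 45: h=6 -> slot 6
Insert 28: h=2 -> slot 2
Insert 29: h=3 -> slot 3
Insert 2: h=2, 2 probes -> slot 4
Insert 17: h=4, 1 probes -> slot 5

Table: [None, None, 28, 29, 2, 17, 45, 85, None, None, None, None, None]


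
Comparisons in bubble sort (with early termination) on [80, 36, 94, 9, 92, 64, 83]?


Algorithm: bubble sort (with early termination)
Input: [80, 36, 94, 9, 92, 64, 83]
Sorted: [9, 36, 64, 80, 83, 92, 94]

18


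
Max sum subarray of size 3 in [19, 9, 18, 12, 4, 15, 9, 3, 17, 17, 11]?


[0:3]: 46
[1:4]: 39
[2:5]: 34
[3:6]: 31
[4:7]: 28
[5:8]: 27
[6:9]: 29
[7:10]: 37
[8:11]: 45

Max: 46 at [0:3]


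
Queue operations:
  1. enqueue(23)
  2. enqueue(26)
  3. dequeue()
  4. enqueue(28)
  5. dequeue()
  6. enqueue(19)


enqueue(23) -> [23]
enqueue(26) -> [23, 26]
dequeue()->23, [26]
enqueue(28) -> [26, 28]
dequeue()->26, [28]
enqueue(19) -> [28, 19]

Final queue: [28, 19]


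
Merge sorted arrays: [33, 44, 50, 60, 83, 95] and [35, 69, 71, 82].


Take 33 from A
Take 35 from B
Take 44 from A
Take 50 from A
Take 60 from A
Take 69 from B
Take 71 from B
Take 82 from B

Merged: [33, 35, 44, 50, 60, 69, 71, 82, 83, 95]


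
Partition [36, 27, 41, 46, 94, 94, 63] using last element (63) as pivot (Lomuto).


Pivot: 63
  36 <= 63: advance i (no swap)
  27 <= 63: advance i (no swap)
  41 <= 63: advance i (no swap)
  46 <= 63: advance i (no swap)
Place pivot at 4: [36, 27, 41, 46, 63, 94, 94]

Partitioned: [36, 27, 41, 46, 63, 94, 94]


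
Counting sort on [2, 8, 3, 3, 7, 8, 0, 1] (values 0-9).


Input: [2, 8, 3, 3, 7, 8, 0, 1]
Counts: [1, 1, 1, 2, 0, 0, 0, 1, 2, 0]

Sorted: [0, 1, 2, 3, 3, 7, 8, 8]


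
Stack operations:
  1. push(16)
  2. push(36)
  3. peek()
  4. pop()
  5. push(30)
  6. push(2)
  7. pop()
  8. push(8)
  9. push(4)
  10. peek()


push(16) -> [16]
push(36) -> [16, 36]
peek()->36
pop()->36, [16]
push(30) -> [16, 30]
push(2) -> [16, 30, 2]
pop()->2, [16, 30]
push(8) -> [16, 30, 8]
push(4) -> [16, 30, 8, 4]
peek()->4

Final stack: [16, 30, 8, 4]


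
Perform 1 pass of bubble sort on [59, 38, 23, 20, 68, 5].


Initial: [59, 38, 23, 20, 68, 5]
Pass 1: [38, 23, 20, 59, 5, 68] (4 swaps)

After 1 pass: [38, 23, 20, 59, 5, 68]


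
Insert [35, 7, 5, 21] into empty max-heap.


Insert 35: [35]
Insert 7: [35, 7]
Insert 5: [35, 7, 5]
Insert 21: [35, 21, 5, 7]

Final heap: [35, 21, 5, 7]


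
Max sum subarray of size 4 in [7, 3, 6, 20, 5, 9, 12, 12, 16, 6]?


[0:4]: 36
[1:5]: 34
[2:6]: 40
[3:7]: 46
[4:8]: 38
[5:9]: 49
[6:10]: 46

Max: 49 at [5:9]
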